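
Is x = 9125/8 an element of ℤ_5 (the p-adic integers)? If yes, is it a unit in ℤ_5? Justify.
x ∈ ℤ_5 but not a unit; v_5(x) = 3 > 0

ℤ_5 = {x ∈ ℚ_5 : v_5(x) ≥ 0} and ℤ_5^× = {x ∈ ℤ_5 : v_5(x) = 0}. Here v_5(9125/8) = v_5(num) − v_5(den) = 3; compare against these criteria.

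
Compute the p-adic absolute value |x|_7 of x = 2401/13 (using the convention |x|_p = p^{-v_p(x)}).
|2401/13|_7 = 1/2401

Step 1 — compute v_7(x) by factoring powers of 7 out of the numerator and denominator: v_7(2401/13) = 4. Step 2 — apply |x|_p = p^{-v_p(x)} = 7^{-4} = 1/2401.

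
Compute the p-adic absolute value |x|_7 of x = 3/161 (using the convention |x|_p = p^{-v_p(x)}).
|3/161|_7 = 7

Step 1 — compute v_7(x) by factoring powers of 7 out of the numerator and denominator: v_7(3/161) = -1. Step 2 — apply |x|_p = p^{-v_p(x)} = 7^{1} = 7.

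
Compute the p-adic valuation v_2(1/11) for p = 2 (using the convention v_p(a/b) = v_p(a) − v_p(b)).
v_2(1/11) = 0

Factor powers of 2 from the numerator and denominator of the reduced fraction: 1 = 2^0 · 1 and 11 = 2^0 · 11. Apply v_p(a/b) = v_p(a) − v_p(b): v_2(1/11) = 0 − 0 = 0.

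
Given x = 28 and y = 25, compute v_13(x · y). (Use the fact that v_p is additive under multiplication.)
v_13(700) = 0

v_p(x) = 0 (factor: 28 = 13^0 · 28); v_p(y) = 0 (factor: 25 = 13^0 · 25). Additivity: v_p(xy) = v_p(x) + v_p(y) = 0 + 0 = 0. (Direct check: xy = 700 = 13^0 · (700).)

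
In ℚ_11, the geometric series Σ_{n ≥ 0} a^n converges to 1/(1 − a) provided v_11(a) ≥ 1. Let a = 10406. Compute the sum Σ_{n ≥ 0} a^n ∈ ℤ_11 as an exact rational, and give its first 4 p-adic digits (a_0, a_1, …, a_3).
Σ a^n = 1/(1 − a) = -1/10405;  first 4 digits = (1, 0, 9, 7)

v_11(a) = 2 ≥ 1, so the series converges in ℤ_11 to 1/(1 − a) = 1/(1 − 10406) = -1/10405. Expand this rational in ℤ_11: compute digits iteratively via d_i = x_i mod 11, x_{i+1} = (x_i − d_i)/11. The first 4 digits are (1, 0, 9, 7).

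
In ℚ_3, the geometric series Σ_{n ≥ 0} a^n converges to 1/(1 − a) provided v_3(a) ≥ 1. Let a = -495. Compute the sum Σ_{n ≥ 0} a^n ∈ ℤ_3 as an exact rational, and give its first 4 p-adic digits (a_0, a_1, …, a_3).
Σ a^n = 1/(1 − a) = 1/496;  first 4 digits = (1, 0, 2, 2)

v_3(a) = 2 ≥ 1, so the series converges in ℤ_3 to 1/(1 − a) = 1/(1 − (-495)) = 1/496. Expand this rational in ℤ_3: compute digits iteratively via d_i = x_i mod 3, x_{i+1} = (x_i − d_i)/3. The first 4 digits are (1, 0, 2, 2).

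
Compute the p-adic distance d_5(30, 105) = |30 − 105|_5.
d_5(30, 105) = 1/25

Step 1 — x − y = 30 − 105 = -75. Step 2 — v_5(-75) = 2 (factor: -75 = −(5^2 · 3); the sign does not affect v_p). Step 3 — |x − y|_5 = 5^{-2} = 1/25.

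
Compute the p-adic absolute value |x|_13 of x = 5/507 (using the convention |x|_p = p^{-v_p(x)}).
|5/507|_13 = 169

Step 1 — compute v_13(x) by factoring powers of 13 out of the numerator and denominator: v_13(5/507) = -2. Step 2 — apply |x|_p = p^{-v_p(x)} = 13^{2} = 169.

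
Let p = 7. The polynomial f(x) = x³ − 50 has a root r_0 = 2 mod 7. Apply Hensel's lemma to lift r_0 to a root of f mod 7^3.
r_2 = 128 (mod 343)

Hensel: r_{i+1} = r_i − f(r_i)/f′(r_i) mod 7^{i+2}, where f′(x) = 3x². Iterate:
  r_0 = 2 (mod 7)
  r_1 = 30 (mod 49)
  r_2 = 128 (mod 343)
Final: r = 128 with f(r) ≡ 0 mod 7^3.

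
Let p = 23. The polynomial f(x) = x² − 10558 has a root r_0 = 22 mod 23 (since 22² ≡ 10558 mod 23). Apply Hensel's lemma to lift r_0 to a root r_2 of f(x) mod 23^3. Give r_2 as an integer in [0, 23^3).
r_2 = 2391 (mod 12167)

Hensel's recurrence: r_{i+1} = r_i − f(r_i)·(f′(r_i))^{-1} mod 23^{i+2}, with f′(x) = 2x. Iterate:
  r_0 = 22 (mod 23)
  r_1 = 275 (mod 529)
  r_2 = 2391 (mod 12167)
Final: r_2 = 2391, and one checks f(r_2) ≡ 0 mod 23^3.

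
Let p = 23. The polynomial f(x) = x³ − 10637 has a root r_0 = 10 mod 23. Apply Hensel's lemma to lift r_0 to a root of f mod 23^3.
r_2 = 4357 (mod 12167)

Hensel: r_{i+1} = r_i − f(r_i)/f′(r_i) mod 23^{i+2}, where f′(x) = 3x². Iterate:
  r_0 = 10 (mod 23)
  r_1 = 125 (mod 529)
  r_2 = 4357 (mod 12167)
Final: r = 4357 with f(r) ≡ 0 mod 23^3.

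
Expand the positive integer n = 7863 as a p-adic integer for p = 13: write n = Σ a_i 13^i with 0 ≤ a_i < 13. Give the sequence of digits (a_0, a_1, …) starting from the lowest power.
(a_0, a_1, …) = (11, 6, 7, 3)

Repeated division by 13 gives the digits low-to-high: 7863 = 11 + 6·13^1 + 7·13^2 + 3·13^3. Digit sequence: (11, 6, 7, 3).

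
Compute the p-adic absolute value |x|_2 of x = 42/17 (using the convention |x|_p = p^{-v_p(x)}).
|42/17|_2 = 1/2

Step 1 — compute v_2(x) by factoring powers of 2 out of the numerator and denominator: v_2(42/17) = 1. Step 2 — apply |x|_p = p^{-v_p(x)} = 2^{-1} = 1/2.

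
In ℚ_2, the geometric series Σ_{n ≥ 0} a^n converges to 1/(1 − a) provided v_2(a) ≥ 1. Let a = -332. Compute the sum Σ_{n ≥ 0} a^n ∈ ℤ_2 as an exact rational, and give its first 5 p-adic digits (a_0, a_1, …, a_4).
Σ a^n = 1/(1 − a) = 1/333;  first 5 digits = (1, 0, 1, 0, 0)

v_2(a) = 2 ≥ 1, so the series converges in ℤ_2 to 1/(1 − a) = 1/(1 − (-332)) = 1/333. Expand this rational in ℤ_2: compute digits iteratively via d_i = x_i mod 2, x_{i+1} = (x_i − d_i)/2. The first 5 digits are (1, 0, 1, 0, 0).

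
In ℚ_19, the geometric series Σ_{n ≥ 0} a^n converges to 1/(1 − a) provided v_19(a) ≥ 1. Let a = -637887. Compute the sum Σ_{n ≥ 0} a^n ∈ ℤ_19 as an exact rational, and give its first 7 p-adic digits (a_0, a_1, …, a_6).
Σ a^n = 1/(1 − a) = 1/637888;  first 7 digits = (1, 0, 0, 2, 14, 18, 3)

v_19(a) = 3 ≥ 1, so the series converges in ℤ_19 to 1/(1 − a) = 1/(1 − (-637887)) = 1/637888. Expand this rational in ℤ_19: compute digits iteratively via d_i = x_i mod 19, x_{i+1} = (x_i − d_i)/19. The first 7 digits are (1, 0, 0, 2, 14, 18, 3).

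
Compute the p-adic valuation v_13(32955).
v_13(32955) = 3

v_13(n) is the largest exponent k such that 13^k divides n. Factor out: 32955 = 13^3 · 15. (Sign doesn't affect v_p.) So v_13(32955) = 3.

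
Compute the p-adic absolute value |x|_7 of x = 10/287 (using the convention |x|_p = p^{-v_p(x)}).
|10/287|_7 = 7

Step 1 — compute v_7(x) by factoring powers of 7 out of the numerator and denominator: v_7(10/287) = -1. Step 2 — apply |x|_p = p^{-v_p(x)} = 7^{1} = 7.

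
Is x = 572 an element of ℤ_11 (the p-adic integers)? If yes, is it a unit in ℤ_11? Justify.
x ∈ ℤ_11 but not a unit; v_11(x) = 1 > 0

ℤ_11 = {x ∈ ℚ_11 : v_11(x) ≥ 0} and ℤ_11^× = {x ∈ ℤ_11 : v_11(x) = 0}. Here v_11(572) = v_11(num) − v_11(den) = 1; compare against these criteria.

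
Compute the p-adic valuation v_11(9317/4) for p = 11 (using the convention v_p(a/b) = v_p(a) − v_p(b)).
v_11(9317/4) = 3

Factor powers of 11 from the numerator and denominator of the reduced fraction: 9317 = 11^3 · 7 and 4 = 11^0 · 4. Apply v_p(a/b) = v_p(a) − v_p(b): v_11(9317/4) = 3 − 0 = 3.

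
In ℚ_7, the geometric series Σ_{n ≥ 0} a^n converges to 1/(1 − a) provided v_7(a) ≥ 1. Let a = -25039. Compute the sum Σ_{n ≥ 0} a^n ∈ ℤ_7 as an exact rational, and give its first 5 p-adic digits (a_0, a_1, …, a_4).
Σ a^n = 1/(1 − a) = 1/25040;  first 5 digits = (1, 0, 0, 4, 3)

v_7(a) = 3 ≥ 1, so the series converges in ℤ_7 to 1/(1 − a) = 1/(1 − (-25039)) = 1/25040. Expand this rational in ℤ_7: compute digits iteratively via d_i = x_i mod 7, x_{i+1} = (x_i − d_i)/7. The first 5 digits are (1, 0, 0, 4, 3).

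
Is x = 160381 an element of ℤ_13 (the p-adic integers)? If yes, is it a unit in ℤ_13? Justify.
x ∈ ℤ_13 but not a unit; v_13(x) = 3 > 0

ℤ_13 = {x ∈ ℚ_13 : v_13(x) ≥ 0} and ℤ_13^× = {x ∈ ℤ_13 : v_13(x) = 0}. Here v_13(160381) = v_13(num) − v_13(den) = 3; compare against these criteria.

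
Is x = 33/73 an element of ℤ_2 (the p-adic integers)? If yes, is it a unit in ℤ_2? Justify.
x ∈ ℤ_2^× (unit); v_2(x) = 0

ℤ_2 = {x ∈ ℚ_2 : v_2(x) ≥ 0} and ℤ_2^× = {x ∈ ℤ_2 : v_2(x) = 0}. Here v_2(33/73) = v_2(num) − v_2(den) = 0; compare against these criteria.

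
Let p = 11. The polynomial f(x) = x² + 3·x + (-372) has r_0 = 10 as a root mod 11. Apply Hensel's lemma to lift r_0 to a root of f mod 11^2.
r_1 = 10 (mod 121)

Hensel: r_{i+1} = r_i − f(r_i)·(f′(r_i))^{-1} mod 11^{i+2}, f′(x) = 2x + 3. Iterate:
  r_0 = 10 (mod 11)
  r_1 = 10 (mod 121)
Final: r = 10 satisfies f(r) ≡ 0 mod 11^2.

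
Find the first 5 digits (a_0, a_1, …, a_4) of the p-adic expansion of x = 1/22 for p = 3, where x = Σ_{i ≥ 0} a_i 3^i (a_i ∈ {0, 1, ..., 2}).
(a_0, …, a_4) = (1, 2, 1, 2, 2)

v_3(1/22) = 0 (numerator and denominator both coprime to 3), so x ∈ ℤ_3^×. Compute digits iteratively via a_i = x_i mod 3, x_{i+1} = (x_i − a_i)/3, with x_0 = x:
  x_0 = 1/22;  a_0 = 1;  x_1 = (x_0 − 1)/3 = -7/22
  x_1 = -7/22;  a_1 = 2;  x_2 = (x_1 − 2)/3 = -17/22
  x_2 = -17/22;  a_2 = 1;  x_3 = (x_2 − 1)/3 = -13/22
  x_3 = -13/22;  a_3 = 2;  x_4 = (x_3 − 2)/3 = -19/22
  x_4 = -19/22;  a_4 = 2;  x_5 = (x_4 − 2)/3 = -21/22
Digits: (1, 2, 1, 2, 2).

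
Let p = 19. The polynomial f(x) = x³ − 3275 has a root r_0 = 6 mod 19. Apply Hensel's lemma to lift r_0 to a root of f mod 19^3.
r_2 = 1963 (mod 6859)

Hensel: r_{i+1} = r_i − f(r_i)/f′(r_i) mod 19^{i+2}, where f′(x) = 3x². Iterate:
  r_0 = 6 (mod 19)
  r_1 = 158 (mod 361)
  r_2 = 1963 (mod 6859)
Final: r = 1963 with f(r) ≡ 0 mod 19^3.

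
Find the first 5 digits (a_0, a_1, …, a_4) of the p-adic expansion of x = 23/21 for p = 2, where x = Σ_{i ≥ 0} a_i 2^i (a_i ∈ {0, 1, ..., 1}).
(a_0, …, a_4) = (1, 1, 0, 1, 1)

v_2(23/21) = 0 (numerator and denominator both coprime to 2), so x ∈ ℤ_2^×. Compute digits iteratively via a_i = x_i mod 2, x_{i+1} = (x_i − a_i)/2, with x_0 = x:
  x_0 = 23/21;  a_0 = 1;  x_1 = (x_0 − 1)/2 = 1/21
  x_1 = 1/21;  a_1 = 1;  x_2 = (x_1 − 1)/2 = -10/21
  x_2 = -10/21;  a_2 = 0;  x_3 = (x_2 − 0)/2 = -5/21
  x_3 = -5/21;  a_3 = 1;  x_4 = (x_3 − 1)/2 = -13/21
  x_4 = -13/21;  a_4 = 1;  x_5 = (x_4 − 1)/2 = -17/21
Digits: (1, 1, 0, 1, 1).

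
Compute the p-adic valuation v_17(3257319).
v_17(3257319) = 4

v_17(n) is the largest exponent k such that 17^k divides n. Factor out: 3257319 = 17^4 · 39. (Sign doesn't affect v_p.) So v_17(3257319) = 4.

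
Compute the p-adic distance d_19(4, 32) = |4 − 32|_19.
d_19(4, 32) = 1

Step 1 — x − y = 4 − 32 = -28. Step 2 — v_19(-28) = 0 (factor: -28 = −(19^0 · 28); the sign does not affect v_p). Step 3 — |x − y|_19 = 19^{0} = 1.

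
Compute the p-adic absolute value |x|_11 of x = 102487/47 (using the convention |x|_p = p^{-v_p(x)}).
|102487/47|_11 = 1/14641

Step 1 — compute v_11(x) by factoring powers of 11 out of the numerator and denominator: v_11(102487/47) = 4. Step 2 — apply |x|_p = p^{-v_p(x)} = 11^{-4} = 1/14641.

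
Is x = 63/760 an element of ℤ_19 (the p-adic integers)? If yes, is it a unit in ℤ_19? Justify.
x ∉ ℤ_19 (v_19(x) = -1 < 0)

ℤ_19 = {x ∈ ℚ_19 : v_19(x) ≥ 0} and ℤ_19^× = {x ∈ ℤ_19 : v_19(x) = 0}. Here v_19(63/760) = v_19(num) − v_19(den) = -1; compare against these criteria.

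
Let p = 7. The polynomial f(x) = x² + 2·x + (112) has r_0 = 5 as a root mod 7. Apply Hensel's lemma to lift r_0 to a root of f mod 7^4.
r_3 = 593 (mod 2401)

Hensel: r_{i+1} = r_i − f(r_i)·(f′(r_i))^{-1} mod 7^{i+2}, f′(x) = 2x + 2. Iterate:
  r_0 = 5 (mod 7)
  r_1 = 5 (mod 49)
  r_2 = 250 (mod 343)
  r_3 = 593 (mod 2401)
Final: r = 593 satisfies f(r) ≡ 0 mod 7^4.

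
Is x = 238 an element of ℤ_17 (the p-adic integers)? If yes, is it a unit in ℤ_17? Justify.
x ∈ ℤ_17 but not a unit; v_17(x) = 1 > 0

ℤ_17 = {x ∈ ℚ_17 : v_17(x) ≥ 0} and ℤ_17^× = {x ∈ ℤ_17 : v_17(x) = 0}. Here v_17(238) = v_17(num) − v_17(den) = 1; compare against these criteria.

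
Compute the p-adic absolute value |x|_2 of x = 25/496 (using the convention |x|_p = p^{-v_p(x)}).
|25/496|_2 = 16

Step 1 — compute v_2(x) by factoring powers of 2 out of the numerator and denominator: v_2(25/496) = -4. Step 2 — apply |x|_p = p^{-v_p(x)} = 2^{4} = 16.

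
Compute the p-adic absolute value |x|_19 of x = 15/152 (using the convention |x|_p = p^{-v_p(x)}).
|15/152|_19 = 19

Step 1 — compute v_19(x) by factoring powers of 19 out of the numerator and denominator: v_19(15/152) = -1. Step 2 — apply |x|_p = p^{-v_p(x)} = 19^{1} = 19.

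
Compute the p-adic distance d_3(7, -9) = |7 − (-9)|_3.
d_3(7, -9) = 1

Step 1 — x − y = 7 − (-9) = 16. Step 2 — v_3(16) = 0 (factor: 16 = (3^0 · 16); the sign does not affect v_p). Step 3 — |x − y|_3 = 3^{0} = 1.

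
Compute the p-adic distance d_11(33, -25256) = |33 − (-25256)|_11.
d_11(33, -25256) = 1/1331

Step 1 — x − y = 33 − (-25256) = 25289. Step 2 — v_11(25289) = 3 (factor: 25289 = (11^3 · 19); the sign does not affect v_p). Step 3 — |x − y|_11 = 11^{-3} = 1/1331.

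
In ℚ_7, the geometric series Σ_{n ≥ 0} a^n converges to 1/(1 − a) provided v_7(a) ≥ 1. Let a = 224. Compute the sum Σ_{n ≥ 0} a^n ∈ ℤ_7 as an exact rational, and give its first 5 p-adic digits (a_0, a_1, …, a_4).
Σ a^n = 1/(1 − a) = -1/223;  first 5 digits = (1, 4, 6, 0, 2)

v_7(a) = 1 ≥ 1, so the series converges in ℤ_7 to 1/(1 − a) = 1/(1 − 224) = -1/223. Expand this rational in ℤ_7: compute digits iteratively via d_i = x_i mod 7, x_{i+1} = (x_i − d_i)/7. The first 5 digits are (1, 4, 6, 0, 2).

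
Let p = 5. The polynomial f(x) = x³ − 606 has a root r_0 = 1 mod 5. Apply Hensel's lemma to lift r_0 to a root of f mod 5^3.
r_2 = 61 (mod 125)

Hensel: r_{i+1} = r_i − f(r_i)/f′(r_i) mod 5^{i+2}, where f′(x) = 3x². Iterate:
  r_0 = 1 (mod 5)
  r_1 = 11 (mod 25)
  r_2 = 61 (mod 125)
Final: r = 61 with f(r) ≡ 0 mod 5^3.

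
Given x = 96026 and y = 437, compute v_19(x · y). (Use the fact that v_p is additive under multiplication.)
v_19(41963362) = 4

v_p(x) = 3 (factor: 96026 = 19^3 · 14); v_p(y) = 1 (factor: 437 = 19^1 · 23). Additivity: v_p(xy) = v_p(x) + v_p(y) = 3 + 1 = 4. (Direct check: xy = 41963362 = 19^4 · (322).)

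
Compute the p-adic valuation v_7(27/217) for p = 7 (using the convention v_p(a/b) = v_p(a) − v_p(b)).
v_7(27/217) = -1

Factor powers of 7 from the numerator and denominator of the reduced fraction: 27 = 7^0 · 27 and 217 = 7^1 · 31. Apply v_p(a/b) = v_p(a) − v_p(b): v_7(27/217) = 0 − 1 = -1.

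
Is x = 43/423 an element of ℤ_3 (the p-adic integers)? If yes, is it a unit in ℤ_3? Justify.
x ∉ ℤ_3 (v_3(x) = -2 < 0)

ℤ_3 = {x ∈ ℚ_3 : v_3(x) ≥ 0} and ℤ_3^× = {x ∈ ℤ_3 : v_3(x) = 0}. Here v_3(43/423) = v_3(num) − v_3(den) = -2; compare against these criteria.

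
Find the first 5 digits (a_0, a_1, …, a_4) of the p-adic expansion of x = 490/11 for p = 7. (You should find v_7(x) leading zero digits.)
(a_0, …, a_4) = (0, 0, 6, 5, 3)

v_7(490/11) = 2, so a_0 = ... = a_1 = 0. Factor out: x = 7^2 · u with u = 10/11 a unit in ℤ_7. Expand u iteratively via a_{v+i} = u_i mod 7, u_{i+1} = (u_i − a_{v+i})/7:
  u_0 = 10/11;  a_2 = 6;  u_1 = (u_0 − 6)/7 = -8/11
  u_1 = -8/11;  a_3 = 5;  u_2 = (u_1 − 5)/7 = -9/11
  u_2 = -9/11;  a_4 = 3;  u_3 = (u_2 − 3)/7 = -6/11
Digits: (0, 0, 6, 5, 3).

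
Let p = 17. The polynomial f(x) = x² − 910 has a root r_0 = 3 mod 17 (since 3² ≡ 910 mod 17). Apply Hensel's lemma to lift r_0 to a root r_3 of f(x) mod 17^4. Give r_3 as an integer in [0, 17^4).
r_3 = 13977 (mod 83521)

Hensel's recurrence: r_{i+1} = r_i − f(r_i)·(f′(r_i))^{-1} mod 17^{i+2}, with f′(x) = 2x. Iterate:
  r_0 = 3 (mod 17)
  r_1 = 105 (mod 289)
  r_2 = 4151 (mod 4913)
  r_3 = 13977 (mod 83521)
Final: r_3 = 13977, and one checks f(r_3) ≡ 0 mod 17^4.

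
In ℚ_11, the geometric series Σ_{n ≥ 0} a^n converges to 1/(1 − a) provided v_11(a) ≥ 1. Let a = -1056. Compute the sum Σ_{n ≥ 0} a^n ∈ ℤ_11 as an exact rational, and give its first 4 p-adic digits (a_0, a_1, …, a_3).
Σ a^n = 1/(1 − a) = 1/1057;  first 4 digits = (1, 3, 0, 6)

v_11(a) = 1 ≥ 1, so the series converges in ℤ_11 to 1/(1 − a) = 1/(1 − (-1056)) = 1/1057. Expand this rational in ℤ_11: compute digits iteratively via d_i = x_i mod 11, x_{i+1} = (x_i − d_i)/11. The first 4 digits are (1, 3, 0, 6).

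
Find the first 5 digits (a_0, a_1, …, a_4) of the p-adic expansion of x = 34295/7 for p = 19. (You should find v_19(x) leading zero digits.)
(a_0, …, a_4) = (0, 0, 0, 17, 10)

v_19(34295/7) = 3, so a_0 = ... = a_2 = 0. Factor out: x = 19^3 · u with u = 5/7 a unit in ℤ_19. Expand u iteratively via a_{v+i} = u_i mod 19, u_{i+1} = (u_i − a_{v+i})/19:
  u_0 = 5/7;  a_3 = 17;  u_1 = (u_0 − 17)/19 = -6/7
  u_1 = -6/7;  a_4 = 10;  u_2 = (u_1 − 10)/19 = -4/7
Digits: (0, 0, 0, 17, 10).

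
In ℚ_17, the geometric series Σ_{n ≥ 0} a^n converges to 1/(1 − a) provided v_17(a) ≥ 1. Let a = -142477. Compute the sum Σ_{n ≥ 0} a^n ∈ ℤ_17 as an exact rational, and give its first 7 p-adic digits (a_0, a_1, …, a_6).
Σ a^n = 1/(1 − a) = 1/142478;  first 7 digits = (1, 0, 0, 5, 15, 16, 7)

v_17(a) = 3 ≥ 1, so the series converges in ℤ_17 to 1/(1 − a) = 1/(1 − (-142477)) = 1/142478. Expand this rational in ℤ_17: compute digits iteratively via d_i = x_i mod 17, x_{i+1} = (x_i − d_i)/17. The first 7 digits are (1, 0, 0, 5, 15, 16, 7).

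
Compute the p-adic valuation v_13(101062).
v_13(101062) = 3

v_13(n) is the largest exponent k such that 13^k divides n. Factor out: 101062 = 13^3 · 46. (Sign doesn't affect v_p.) So v_13(101062) = 3.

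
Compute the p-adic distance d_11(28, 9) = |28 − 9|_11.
d_11(28, 9) = 1

Step 1 — x − y = 28 − 9 = 19. Step 2 — v_11(19) = 0 (factor: 19 = (11^0 · 19); the sign does not affect v_p). Step 3 — |x − y|_11 = 11^{0} = 1.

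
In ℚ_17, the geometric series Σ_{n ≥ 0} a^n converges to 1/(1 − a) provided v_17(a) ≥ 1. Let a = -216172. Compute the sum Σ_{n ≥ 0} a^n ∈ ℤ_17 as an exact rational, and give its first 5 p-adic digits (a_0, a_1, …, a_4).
Σ a^n = 1/(1 − a) = 1/216173;  first 5 digits = (1, 0, 0, 7, 14)

v_17(a) = 3 ≥ 1, so the series converges in ℤ_17 to 1/(1 − a) = 1/(1 − (-216172)) = 1/216173. Expand this rational in ℤ_17: compute digits iteratively via d_i = x_i mod 17, x_{i+1} = (x_i − d_i)/17. The first 5 digits are (1, 0, 0, 7, 14).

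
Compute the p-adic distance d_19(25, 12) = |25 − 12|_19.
d_19(25, 12) = 1

Step 1 — x − y = 25 − 12 = 13. Step 2 — v_19(13) = 0 (factor: 13 = (19^0 · 13); the sign does not affect v_p). Step 3 — |x − y|_19 = 19^{0} = 1.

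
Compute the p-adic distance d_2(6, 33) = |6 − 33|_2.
d_2(6, 33) = 1

Step 1 — x − y = 6 − 33 = -27. Step 2 — v_2(-27) = 0 (factor: -27 = −(2^0 · 27); the sign does not affect v_p). Step 3 — |x − y|_2 = 2^{0} = 1.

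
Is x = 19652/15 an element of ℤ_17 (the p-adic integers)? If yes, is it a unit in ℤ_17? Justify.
x ∈ ℤ_17 but not a unit; v_17(x) = 3 > 0

ℤ_17 = {x ∈ ℚ_17 : v_17(x) ≥ 0} and ℤ_17^× = {x ∈ ℤ_17 : v_17(x) = 0}. Here v_17(19652/15) = v_17(num) − v_17(den) = 3; compare against these criteria.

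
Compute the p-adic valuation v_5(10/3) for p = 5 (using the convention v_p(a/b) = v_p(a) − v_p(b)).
v_5(10/3) = 1

Factor powers of 5 from the numerator and denominator of the reduced fraction: 10 = 5^1 · 2 and 3 = 5^0 · 3. Apply v_p(a/b) = v_p(a) − v_p(b): v_5(10/3) = 1 − 0 = 1.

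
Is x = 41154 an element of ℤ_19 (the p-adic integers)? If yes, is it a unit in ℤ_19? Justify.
x ∈ ℤ_19 but not a unit; v_19(x) = 3 > 0

ℤ_19 = {x ∈ ℚ_19 : v_19(x) ≥ 0} and ℤ_19^× = {x ∈ ℤ_19 : v_19(x) = 0}. Here v_19(41154) = v_19(num) − v_19(den) = 3; compare against these criteria.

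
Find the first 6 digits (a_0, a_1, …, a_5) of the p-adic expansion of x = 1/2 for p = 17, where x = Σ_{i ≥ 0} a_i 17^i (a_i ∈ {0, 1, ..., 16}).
(a_0, …, a_5) = (9, 8, 8, 8, 8, 8)

v_17(1/2) = 0 (numerator and denominator both coprime to 17), so x ∈ ℤ_17^×. Compute digits iteratively via a_i = x_i mod 17, x_{i+1} = (x_i − a_i)/17, with x_0 = x:
  x_0 = 1/2;  a_0 = 9;  x_1 = (x_0 − 9)/17 = -1/2
  x_1 = -1/2;  a_1 = 8;  x_2 = (x_1 − 8)/17 = -1/2
  x_2 = -1/2;  a_2 = 8;  x_3 = (x_2 − 8)/17 = -1/2
  x_3 = -1/2;  a_3 = 8;  x_4 = (x_3 − 8)/17 = -1/2
  x_4 = -1/2;  a_4 = 8;  x_5 = (x_4 − 8)/17 = -1/2
  x_5 = -1/2;  a_5 = 8;  x_6 = (x_5 − 8)/17 = -1/2
Digits: (9, 8, 8, 8, 8, 8).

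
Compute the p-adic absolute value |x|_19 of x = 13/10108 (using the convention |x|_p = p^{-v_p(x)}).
|13/10108|_19 = 361

Step 1 — compute v_19(x) by factoring powers of 19 out of the numerator and denominator: v_19(13/10108) = -2. Step 2 — apply |x|_p = p^{-v_p(x)} = 19^{2} = 361.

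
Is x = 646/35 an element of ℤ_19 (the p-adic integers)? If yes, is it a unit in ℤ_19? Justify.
x ∈ ℤ_19 but not a unit; v_19(x) = 1 > 0

ℤ_19 = {x ∈ ℚ_19 : v_19(x) ≥ 0} and ℤ_19^× = {x ∈ ℤ_19 : v_19(x) = 0}. Here v_19(646/35) = v_19(num) − v_19(den) = 1; compare against these criteria.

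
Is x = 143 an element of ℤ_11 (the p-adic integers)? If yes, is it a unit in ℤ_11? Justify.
x ∈ ℤ_11 but not a unit; v_11(x) = 1 > 0

ℤ_11 = {x ∈ ℚ_11 : v_11(x) ≥ 0} and ℤ_11^× = {x ∈ ℤ_11 : v_11(x) = 0}. Here v_11(143) = v_11(num) − v_11(den) = 1; compare against these criteria.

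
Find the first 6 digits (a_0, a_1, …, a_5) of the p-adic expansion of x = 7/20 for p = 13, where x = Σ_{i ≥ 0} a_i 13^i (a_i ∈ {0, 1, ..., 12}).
(a_0, …, a_5) = (1, 11, 5, 8, 0, 11)

v_13(7/20) = 0 (numerator and denominator both coprime to 13), so x ∈ ℤ_13^×. Compute digits iteratively via a_i = x_i mod 13, x_{i+1} = (x_i − a_i)/13, with x_0 = x:
  x_0 = 7/20;  a_0 = 1;  x_1 = (x_0 − 1)/13 = -1/20
  x_1 = -1/20;  a_1 = 11;  x_2 = (x_1 − 11)/13 = -17/20
  x_2 = -17/20;  a_2 = 5;  x_3 = (x_2 − 5)/13 = -9/20
  x_3 = -9/20;  a_3 = 8;  x_4 = (x_3 − 8)/13 = -13/20
  x_4 = -13/20;  a_4 = 0;  x_5 = (x_4 − 0)/13 = -1/20
  x_5 = -1/20;  a_5 = 11;  x_6 = (x_5 − 11)/13 = -17/20
Digits: (1, 11, 5, 8, 0, 11).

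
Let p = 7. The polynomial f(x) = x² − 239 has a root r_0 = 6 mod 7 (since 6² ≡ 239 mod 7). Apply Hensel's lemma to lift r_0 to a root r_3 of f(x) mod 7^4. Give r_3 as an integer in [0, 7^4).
r_3 = 2330 (mod 2401)

Hensel's recurrence: r_{i+1} = r_i − f(r_i)·(f′(r_i))^{-1} mod 7^{i+2}, with f′(x) = 2x. Iterate:
  r_0 = 6 (mod 7)
  r_1 = 27 (mod 49)
  r_2 = 272 (mod 343)
  r_3 = 2330 (mod 2401)
Final: r_3 = 2330, and one checks f(r_3) ≡ 0 mod 7^4.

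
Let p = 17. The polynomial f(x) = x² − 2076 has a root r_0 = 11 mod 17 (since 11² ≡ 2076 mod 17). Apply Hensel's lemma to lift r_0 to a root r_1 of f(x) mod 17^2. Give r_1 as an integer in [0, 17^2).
r_1 = 113 (mod 289)

Hensel's recurrence: r_{i+1} = r_i − f(r_i)·(f′(r_i))^{-1} mod 17^{i+2}, with f′(x) = 2x. Iterate:
  r_0 = 11 (mod 17)
  r_1 = 113 (mod 289)
Final: r_1 = 113, and one checks f(r_1) ≡ 0 mod 17^2.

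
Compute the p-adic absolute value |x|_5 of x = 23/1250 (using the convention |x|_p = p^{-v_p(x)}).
|23/1250|_5 = 625

Step 1 — compute v_5(x) by factoring powers of 5 out of the numerator and denominator: v_5(23/1250) = -4. Step 2 — apply |x|_p = p^{-v_p(x)} = 5^{4} = 625.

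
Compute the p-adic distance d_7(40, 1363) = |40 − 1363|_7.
d_7(40, 1363) = 1/49

Step 1 — x − y = 40 − 1363 = -1323. Step 2 — v_7(-1323) = 2 (factor: -1323 = −(7^2 · 27); the sign does not affect v_p). Step 3 — |x − y|_7 = 7^{-2} = 1/49.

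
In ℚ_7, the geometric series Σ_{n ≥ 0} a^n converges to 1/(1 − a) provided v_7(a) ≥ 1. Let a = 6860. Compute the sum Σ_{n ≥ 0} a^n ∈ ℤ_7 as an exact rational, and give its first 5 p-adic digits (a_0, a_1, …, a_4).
Σ a^n = 1/(1 − a) = -1/6859;  first 5 digits = (1, 0, 0, 6, 2)

v_7(a) = 3 ≥ 1, so the series converges in ℤ_7 to 1/(1 − a) = 1/(1 − 6860) = -1/6859. Expand this rational in ℤ_7: compute digits iteratively via d_i = x_i mod 7, x_{i+1} = (x_i − d_i)/7. The first 5 digits are (1, 0, 0, 6, 2).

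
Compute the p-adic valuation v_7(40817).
v_7(40817) = 4

v_7(n) is the largest exponent k such that 7^k divides n. Factor out: 40817 = 7^4 · 17. (Sign doesn't affect v_p.) So v_7(40817) = 4.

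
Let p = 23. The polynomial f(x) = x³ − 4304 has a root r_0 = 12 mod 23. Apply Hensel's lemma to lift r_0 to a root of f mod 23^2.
r_1 = 449 (mod 529)

Hensel: r_{i+1} = r_i − f(r_i)/f′(r_i) mod 23^{i+2}, where f′(x) = 3x². Iterate:
  r_0 = 12 (mod 23)
  r_1 = 449 (mod 529)
Final: r = 449 with f(r) ≡ 0 mod 23^2.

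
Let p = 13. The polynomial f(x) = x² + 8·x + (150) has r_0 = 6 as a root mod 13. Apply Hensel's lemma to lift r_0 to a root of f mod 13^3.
r_2 = 1566 (mod 2197)

Hensel: r_{i+1} = r_i − f(r_i)·(f′(r_i))^{-1} mod 13^{i+2}, f′(x) = 2x + 8. Iterate:
  r_0 = 6 (mod 13)
  r_1 = 45 (mod 169)
  r_2 = 1566 (mod 2197)
Final: r = 1566 satisfies f(r) ≡ 0 mod 13^3.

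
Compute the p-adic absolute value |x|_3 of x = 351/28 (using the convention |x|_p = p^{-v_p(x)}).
|351/28|_3 = 1/27

Step 1 — compute v_3(x) by factoring powers of 3 out of the numerator and denominator: v_3(351/28) = 3. Step 2 — apply |x|_p = p^{-v_p(x)} = 3^{-3} = 1/27.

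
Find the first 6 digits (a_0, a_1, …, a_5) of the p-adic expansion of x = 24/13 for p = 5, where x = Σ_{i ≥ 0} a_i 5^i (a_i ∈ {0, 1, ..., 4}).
(a_0, …, a_5) = (3, 4, 3, 0, 1, 4)

v_5(24/13) = 0 (numerator and denominator both coprime to 5), so x ∈ ℤ_5^×. Compute digits iteratively via a_i = x_i mod 5, x_{i+1} = (x_i − a_i)/5, with x_0 = x:
  x_0 = 24/13;  a_0 = 3;  x_1 = (x_0 − 3)/5 = -3/13
  x_1 = -3/13;  a_1 = 4;  x_2 = (x_1 − 4)/5 = -11/13
  x_2 = -11/13;  a_2 = 3;  x_3 = (x_2 − 3)/5 = -10/13
  x_3 = -10/13;  a_3 = 0;  x_4 = (x_3 − 0)/5 = -2/13
  x_4 = -2/13;  a_4 = 1;  x_5 = (x_4 − 1)/5 = -3/13
  x_5 = -3/13;  a_5 = 4;  x_6 = (x_5 − 4)/5 = -11/13
Digits: (3, 4, 3, 0, 1, 4).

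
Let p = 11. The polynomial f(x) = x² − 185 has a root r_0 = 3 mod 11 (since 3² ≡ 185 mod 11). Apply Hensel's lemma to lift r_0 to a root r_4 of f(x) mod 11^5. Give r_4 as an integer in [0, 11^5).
r_4 = 154630 (mod 161051)

Hensel's recurrence: r_{i+1} = r_i − f(r_i)·(f′(r_i))^{-1} mod 11^{i+2}, with f′(x) = 2x. Iterate:
  r_0 = 3 (mod 11)
  r_1 = 113 (mod 121)
  r_2 = 234 (mod 1331)
  r_3 = 8220 (mod 14641)
  r_4 = 154630 (mod 161051)
Final: r_4 = 154630, and one checks f(r_4) ≡ 0 mod 11^5.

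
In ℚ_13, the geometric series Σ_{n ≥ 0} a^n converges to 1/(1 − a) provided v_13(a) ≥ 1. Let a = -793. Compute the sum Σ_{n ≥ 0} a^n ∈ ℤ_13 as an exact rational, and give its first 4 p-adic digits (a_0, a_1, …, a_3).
Σ a^n = 1/(1 − a) = 1/794;  first 4 digits = (1, 4, 11, 11)

v_13(a) = 1 ≥ 1, so the series converges in ℤ_13 to 1/(1 − a) = 1/(1 − (-793)) = 1/794. Expand this rational in ℤ_13: compute digits iteratively via d_i = x_i mod 13, x_{i+1} = (x_i − d_i)/13. The first 4 digits are (1, 4, 11, 11).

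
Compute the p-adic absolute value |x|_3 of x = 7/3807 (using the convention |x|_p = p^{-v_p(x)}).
|7/3807|_3 = 81

Step 1 — compute v_3(x) by factoring powers of 3 out of the numerator and denominator: v_3(7/3807) = -4. Step 2 — apply |x|_p = p^{-v_p(x)} = 3^{4} = 81.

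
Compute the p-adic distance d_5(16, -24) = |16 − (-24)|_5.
d_5(16, -24) = 1/5

Step 1 — x − y = 16 − (-24) = 40. Step 2 — v_5(40) = 1 (factor: 40 = (5^1 · 8); the sign does not affect v_p). Step 3 — |x − y|_5 = 5^{-1} = 1/5.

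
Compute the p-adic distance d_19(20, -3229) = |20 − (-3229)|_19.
d_19(20, -3229) = 1/361

Step 1 — x − y = 20 − (-3229) = 3249. Step 2 — v_19(3249) = 2 (factor: 3249 = (19^2 · 9); the sign does not affect v_p). Step 3 — |x − y|_19 = 19^{-2} = 1/361.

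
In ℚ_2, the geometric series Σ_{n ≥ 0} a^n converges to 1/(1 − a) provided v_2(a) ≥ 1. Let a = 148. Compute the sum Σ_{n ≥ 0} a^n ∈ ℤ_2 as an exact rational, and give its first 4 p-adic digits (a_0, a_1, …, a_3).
Σ a^n = 1/(1 − a) = -1/147;  first 4 digits = (1, 0, 1, 0)

v_2(a) = 2 ≥ 1, so the series converges in ℤ_2 to 1/(1 − a) = 1/(1 − 148) = -1/147. Expand this rational in ℤ_2: compute digits iteratively via d_i = x_i mod 2, x_{i+1} = (x_i − d_i)/2. The first 4 digits are (1, 0, 1, 0).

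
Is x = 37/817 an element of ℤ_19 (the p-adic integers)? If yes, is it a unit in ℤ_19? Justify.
x ∉ ℤ_19 (v_19(x) = -1 < 0)

ℤ_19 = {x ∈ ℚ_19 : v_19(x) ≥ 0} and ℤ_19^× = {x ∈ ℤ_19 : v_19(x) = 0}. Here v_19(37/817) = v_19(num) − v_19(den) = -1; compare against these criteria.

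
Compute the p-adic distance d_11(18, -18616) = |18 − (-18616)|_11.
d_11(18, -18616) = 1/1331

Step 1 — x − y = 18 − (-18616) = 18634. Step 2 — v_11(18634) = 3 (factor: 18634 = (11^3 · 14); the sign does not affect v_p). Step 3 — |x − y|_11 = 11^{-3} = 1/1331.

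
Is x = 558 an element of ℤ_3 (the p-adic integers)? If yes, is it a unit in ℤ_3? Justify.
x ∈ ℤ_3 but not a unit; v_3(x) = 2 > 0

ℤ_3 = {x ∈ ℚ_3 : v_3(x) ≥ 0} and ℤ_3^× = {x ∈ ℤ_3 : v_3(x) = 0}. Here v_3(558) = v_3(num) − v_3(den) = 2; compare against these criteria.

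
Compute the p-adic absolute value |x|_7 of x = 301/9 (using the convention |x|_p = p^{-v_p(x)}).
|301/9|_7 = 1/7

Step 1 — compute v_7(x) by factoring powers of 7 out of the numerator and denominator: v_7(301/9) = 1. Step 2 — apply |x|_p = p^{-v_p(x)} = 7^{-1} = 1/7.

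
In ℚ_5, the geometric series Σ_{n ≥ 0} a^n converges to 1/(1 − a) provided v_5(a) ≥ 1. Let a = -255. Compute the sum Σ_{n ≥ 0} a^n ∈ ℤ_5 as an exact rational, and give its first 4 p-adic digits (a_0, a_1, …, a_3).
Σ a^n = 1/(1 − a) = 1/256;  first 4 digits = (1, 4, 0, 2)

v_5(a) = 1 ≥ 1, so the series converges in ℤ_5 to 1/(1 − a) = 1/(1 − (-255)) = 1/256. Expand this rational in ℤ_5: compute digits iteratively via d_i = x_i mod 5, x_{i+1} = (x_i − d_i)/5. The first 4 digits are (1, 4, 0, 2).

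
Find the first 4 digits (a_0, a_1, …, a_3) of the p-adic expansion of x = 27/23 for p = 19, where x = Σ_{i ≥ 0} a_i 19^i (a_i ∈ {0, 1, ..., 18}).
(a_0, …, a_3) = (2, 14, 10, 11)

v_19(27/23) = 0 (numerator and denominator both coprime to 19), so x ∈ ℤ_19^×. Compute digits iteratively via a_i = x_i mod 19, x_{i+1} = (x_i − a_i)/19, with x_0 = x:
  x_0 = 27/23;  a_0 = 2;  x_1 = (x_0 − 2)/19 = -1/23
  x_1 = -1/23;  a_1 = 14;  x_2 = (x_1 − 14)/19 = -17/23
  x_2 = -17/23;  a_2 = 10;  x_3 = (x_2 − 10)/19 = -13/23
  x_3 = -13/23;  a_3 = 11;  x_4 = (x_3 − 11)/19 = -14/23
Digits: (2, 14, 10, 11).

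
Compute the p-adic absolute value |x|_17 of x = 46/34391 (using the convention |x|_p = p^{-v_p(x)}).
|46/34391|_17 = 4913

Step 1 — compute v_17(x) by factoring powers of 17 out of the numerator and denominator: v_17(46/34391) = -3. Step 2 — apply |x|_p = p^{-v_p(x)} = 17^{3} = 4913.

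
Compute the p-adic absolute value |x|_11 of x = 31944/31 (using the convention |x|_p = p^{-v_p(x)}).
|31944/31|_11 = 1/1331

Step 1 — compute v_11(x) by factoring powers of 11 out of the numerator and denominator: v_11(31944/31) = 3. Step 2 — apply |x|_p = p^{-v_p(x)} = 11^{-3} = 1/1331.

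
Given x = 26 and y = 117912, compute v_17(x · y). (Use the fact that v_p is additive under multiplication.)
v_17(3065712) = 3

v_p(x) = 0 (factor: 26 = 17^0 · 26); v_p(y) = 3 (factor: 117912 = 17^3 · 24). Additivity: v_p(xy) = v_p(x) + v_p(y) = 0 + 3 = 3. (Direct check: xy = 3065712 = 17^3 · (624).)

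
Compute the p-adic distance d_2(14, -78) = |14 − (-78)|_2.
d_2(14, -78) = 1/4

Step 1 — x − y = 14 − (-78) = 92. Step 2 — v_2(92) = 2 (factor: 92 = (2^2 · 23); the sign does not affect v_p). Step 3 — |x − y|_2 = 2^{-2} = 1/4.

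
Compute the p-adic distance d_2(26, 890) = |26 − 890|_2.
d_2(26, 890) = 1/32

Step 1 — x − y = 26 − 890 = -864. Step 2 — v_2(-864) = 5 (factor: -864 = −(2^5 · 27); the sign does not affect v_p). Step 3 — |x − y|_2 = 2^{-5} = 1/32.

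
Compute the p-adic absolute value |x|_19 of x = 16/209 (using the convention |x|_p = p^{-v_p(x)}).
|16/209|_19 = 19

Step 1 — compute v_19(x) by factoring powers of 19 out of the numerator and denominator: v_19(16/209) = -1. Step 2 — apply |x|_p = p^{-v_p(x)} = 19^{1} = 19.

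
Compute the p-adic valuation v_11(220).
v_11(220) = 1

v_11(n) is the largest exponent k such that 11^k divides n. Factor out: 220 = 11^1 · 20. (Sign doesn't affect v_p.) So v_11(220) = 1.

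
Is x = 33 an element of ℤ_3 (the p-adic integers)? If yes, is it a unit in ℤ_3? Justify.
x ∈ ℤ_3 but not a unit; v_3(x) = 1 > 0

ℤ_3 = {x ∈ ℚ_3 : v_3(x) ≥ 0} and ℤ_3^× = {x ∈ ℤ_3 : v_3(x) = 0}. Here v_3(33) = v_3(num) − v_3(den) = 1; compare against these criteria.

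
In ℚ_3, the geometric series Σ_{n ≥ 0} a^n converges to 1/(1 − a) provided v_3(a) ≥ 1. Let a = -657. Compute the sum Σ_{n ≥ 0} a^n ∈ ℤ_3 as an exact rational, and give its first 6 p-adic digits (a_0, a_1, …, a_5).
Σ a^n = 1/(1 − a) = 1/658;  first 6 digits = (1, 0, 2, 2, 1, 0)

v_3(a) = 2 ≥ 1, so the series converges in ℤ_3 to 1/(1 − a) = 1/(1 − (-657)) = 1/658. Expand this rational in ℤ_3: compute digits iteratively via d_i = x_i mod 3, x_{i+1} = (x_i − d_i)/3. The first 6 digits are (1, 0, 2, 2, 1, 0).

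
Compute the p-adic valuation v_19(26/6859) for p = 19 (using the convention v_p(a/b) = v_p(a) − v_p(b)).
v_19(26/6859) = -3

Factor powers of 19 from the numerator and denominator of the reduced fraction: 26 = 19^0 · 26 and 6859 = 19^3 · 1. Apply v_p(a/b) = v_p(a) − v_p(b): v_19(26/6859) = 0 − 3 = -3.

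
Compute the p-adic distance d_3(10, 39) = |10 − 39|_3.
d_3(10, 39) = 1

Step 1 — x − y = 10 − 39 = -29. Step 2 — v_3(-29) = 0 (factor: -29 = −(3^0 · 29); the sign does not affect v_p). Step 3 — |x − y|_3 = 3^{0} = 1.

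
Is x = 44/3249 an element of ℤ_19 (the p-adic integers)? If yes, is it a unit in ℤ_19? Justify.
x ∉ ℤ_19 (v_19(x) = -2 < 0)

ℤ_19 = {x ∈ ℚ_19 : v_19(x) ≥ 0} and ℤ_19^× = {x ∈ ℤ_19 : v_19(x) = 0}. Here v_19(44/3249) = v_19(num) − v_19(den) = -2; compare against these criteria.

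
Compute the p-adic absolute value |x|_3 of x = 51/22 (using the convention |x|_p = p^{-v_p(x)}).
|51/22|_3 = 1/3

Step 1 — compute v_3(x) by factoring powers of 3 out of the numerator and denominator: v_3(51/22) = 1. Step 2 — apply |x|_p = p^{-v_p(x)} = 3^{-1} = 1/3.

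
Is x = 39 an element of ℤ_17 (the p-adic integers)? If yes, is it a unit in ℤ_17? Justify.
x ∈ ℤ_17^× (unit); v_17(x) = 0

ℤ_17 = {x ∈ ℚ_17 : v_17(x) ≥ 0} and ℤ_17^× = {x ∈ ℤ_17 : v_17(x) = 0}. Here v_17(39) = v_17(num) − v_17(den) = 0; compare against these criteria.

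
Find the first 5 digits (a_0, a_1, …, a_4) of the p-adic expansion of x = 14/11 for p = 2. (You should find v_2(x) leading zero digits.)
(a_0, …, a_4) = (0, 1, 0, 1, 0)

v_2(14/11) = 1, so a_0 = ... = a_0 = 0. Factor out: x = 2^1 · u with u = 7/11 a unit in ℤ_2. Expand u iteratively via a_{v+i} = u_i mod 2, u_{i+1} = (u_i − a_{v+i})/2:
  u_0 = 7/11;  a_1 = 1;  u_1 = (u_0 − 1)/2 = -2/11
  u_1 = -2/11;  a_2 = 0;  u_2 = (u_1 − 0)/2 = -1/11
  u_2 = -1/11;  a_3 = 1;  u_3 = (u_2 − 1)/2 = -6/11
  u_3 = -6/11;  a_4 = 0;  u_4 = (u_3 − 0)/2 = -3/11
Digits: (0, 1, 0, 1, 0).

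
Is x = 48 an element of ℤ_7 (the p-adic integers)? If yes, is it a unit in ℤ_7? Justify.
x ∈ ℤ_7^× (unit); v_7(x) = 0

ℤ_7 = {x ∈ ℚ_7 : v_7(x) ≥ 0} and ℤ_7^× = {x ∈ ℤ_7 : v_7(x) = 0}. Here v_7(48) = v_7(num) − v_7(den) = 0; compare against these criteria.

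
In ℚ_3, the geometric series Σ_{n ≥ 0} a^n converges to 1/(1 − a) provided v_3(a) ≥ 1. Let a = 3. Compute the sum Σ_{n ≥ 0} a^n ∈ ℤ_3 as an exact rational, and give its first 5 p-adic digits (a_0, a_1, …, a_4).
Σ a^n = 1/(1 − a) = -1/2;  first 5 digits = (1, 1, 1, 1, 1)

v_3(a) = 1 ≥ 1, so the series converges in ℤ_3 to 1/(1 − a) = 1/(1 − 3) = -1/2. Expand this rational in ℤ_3: compute digits iteratively via d_i = x_i mod 3, x_{i+1} = (x_i − d_i)/3. The first 5 digits are (1, 1, 1, 1, 1).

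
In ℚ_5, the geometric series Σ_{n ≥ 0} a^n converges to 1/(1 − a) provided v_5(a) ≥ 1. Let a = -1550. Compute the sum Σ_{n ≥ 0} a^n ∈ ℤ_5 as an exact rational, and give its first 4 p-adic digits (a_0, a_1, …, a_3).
Σ a^n = 1/(1 − a) = 1/1551;  first 4 digits = (1, 0, 3, 2)

v_5(a) = 2 ≥ 1, so the series converges in ℤ_5 to 1/(1 − a) = 1/(1 − (-1550)) = 1/1551. Expand this rational in ℤ_5: compute digits iteratively via d_i = x_i mod 5, x_{i+1} = (x_i − d_i)/5. The first 4 digits are (1, 0, 3, 2).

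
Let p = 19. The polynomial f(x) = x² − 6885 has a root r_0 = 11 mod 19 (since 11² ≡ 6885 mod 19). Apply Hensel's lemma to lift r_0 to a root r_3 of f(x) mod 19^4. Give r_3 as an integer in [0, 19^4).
r_3 = 105271 (mod 130321)

Hensel's recurrence: r_{i+1} = r_i − f(r_i)·(f′(r_i))^{-1} mod 19^{i+2}, with f′(x) = 2x. Iterate:
  r_0 = 11 (mod 19)
  r_1 = 220 (mod 361)
  r_2 = 2386 (mod 6859)
  r_3 = 105271 (mod 130321)
Final: r_3 = 105271, and one checks f(r_3) ≡ 0 mod 19^4.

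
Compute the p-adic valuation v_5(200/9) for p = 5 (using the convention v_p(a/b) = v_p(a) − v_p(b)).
v_5(200/9) = 2

Factor powers of 5 from the numerator and denominator of the reduced fraction: 200 = 5^2 · 8 and 9 = 5^0 · 9. Apply v_p(a/b) = v_p(a) − v_p(b): v_5(200/9) = 2 − 0 = 2.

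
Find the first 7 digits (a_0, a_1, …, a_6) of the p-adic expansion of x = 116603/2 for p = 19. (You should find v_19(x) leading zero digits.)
(a_0, …, a_6) = (0, 0, 0, 18, 9, 9, 9)

v_19(116603/2) = 3, so a_0 = ... = a_2 = 0. Factor out: x = 19^3 · u with u = 17/2 a unit in ℤ_19. Expand u iteratively via a_{v+i} = u_i mod 19, u_{i+1} = (u_i − a_{v+i})/19:
  u_0 = 17/2;  a_3 = 18;  u_1 = (u_0 − 18)/19 = -1/2
  u_1 = -1/2;  a_4 = 9;  u_2 = (u_1 − 9)/19 = -1/2
  u_2 = -1/2;  a_5 = 9;  u_3 = (u_2 − 9)/19 = -1/2
  u_3 = -1/2;  a_6 = 9;  u_4 = (u_3 − 9)/19 = -1/2
Digits: (0, 0, 0, 18, 9, 9, 9).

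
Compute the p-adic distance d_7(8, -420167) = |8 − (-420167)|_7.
d_7(8, -420167) = 1/16807

Step 1 — x − y = 8 − (-420167) = 420175. Step 2 — v_7(420175) = 5 (factor: 420175 = (7^5 · 25); the sign does not affect v_p). Step 3 — |x − y|_7 = 7^{-5} = 1/16807.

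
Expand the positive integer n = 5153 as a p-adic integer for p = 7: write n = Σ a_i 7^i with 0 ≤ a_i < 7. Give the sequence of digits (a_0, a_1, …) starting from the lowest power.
(a_0, a_1, …) = (1, 1, 0, 1, 2)

Repeated division by 7 gives the digits low-to-high: 5153 = 1 + 1·7^1 + 1·7^3 + 2·7^4. Digit sequence: (1, 1, 0, 1, 2).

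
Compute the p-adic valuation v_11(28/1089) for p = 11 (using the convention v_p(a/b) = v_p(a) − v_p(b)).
v_11(28/1089) = -2

Factor powers of 11 from the numerator and denominator of the reduced fraction: 28 = 11^0 · 28 and 1089 = 11^2 · 9. Apply v_p(a/b) = v_p(a) − v_p(b): v_11(28/1089) = 0 − 2 = -2.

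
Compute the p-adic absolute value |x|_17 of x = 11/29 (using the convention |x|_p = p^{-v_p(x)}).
|11/29|_17 = 1

Step 1 — compute v_17(x) by factoring powers of 17 out of the numerator and denominator: v_17(11/29) = 0. Step 2 — apply |x|_p = p^{-v_p(x)} = 17^{0} = 1.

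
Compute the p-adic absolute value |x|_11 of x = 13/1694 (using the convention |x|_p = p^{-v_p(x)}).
|13/1694|_11 = 121

Step 1 — compute v_11(x) by factoring powers of 11 out of the numerator and denominator: v_11(13/1694) = -2. Step 2 — apply |x|_p = p^{-v_p(x)} = 11^{2} = 121.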